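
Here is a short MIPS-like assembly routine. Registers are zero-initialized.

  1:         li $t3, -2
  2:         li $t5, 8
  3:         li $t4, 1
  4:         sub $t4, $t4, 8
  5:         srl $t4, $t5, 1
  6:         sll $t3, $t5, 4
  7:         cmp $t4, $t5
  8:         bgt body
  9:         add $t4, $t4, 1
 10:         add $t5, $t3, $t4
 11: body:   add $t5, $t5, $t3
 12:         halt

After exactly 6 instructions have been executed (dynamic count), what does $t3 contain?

$t3=-2
$t5=8
$t4=1
$t4=1-8=-7
$t4=8>>1=4
$t3=8<<4=128
After step 6: $t3 = 128.

128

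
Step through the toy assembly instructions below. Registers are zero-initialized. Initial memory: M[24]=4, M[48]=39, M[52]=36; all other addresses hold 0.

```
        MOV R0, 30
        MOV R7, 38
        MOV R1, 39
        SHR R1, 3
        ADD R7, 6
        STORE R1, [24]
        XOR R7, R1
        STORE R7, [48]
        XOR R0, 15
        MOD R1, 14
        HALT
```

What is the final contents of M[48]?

after MOV R0, 30: R0=30
after MOV R7, 38: R7=38
after MOV R1, 39: R1=39
after SHR R1, 3: R1=39>>3=4
after ADD R7, 6: R7=38+6=44
STORE R1, [24] → M[24]=4
after XOR R7, R1: R7=44^4=40
STORE R7, [48] → M[48]=40
after XOR R0, 15: R0=30^15=17
after MOD R1, 14: R1=4%14=4
halt.

40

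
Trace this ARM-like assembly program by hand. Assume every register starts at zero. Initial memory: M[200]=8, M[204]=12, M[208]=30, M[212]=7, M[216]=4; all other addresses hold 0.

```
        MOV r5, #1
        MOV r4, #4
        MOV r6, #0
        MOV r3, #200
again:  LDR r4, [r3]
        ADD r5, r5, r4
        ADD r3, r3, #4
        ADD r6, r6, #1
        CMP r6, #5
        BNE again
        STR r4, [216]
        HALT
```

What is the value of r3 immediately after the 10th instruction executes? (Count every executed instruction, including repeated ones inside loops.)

204

after MOV r5, #1: r5=1
after MOV r4, #4: r4=4
after MOV r6, #0: r6=0
after MOV r3, #200: r3=200
after LDR r4, [r3]: r4=M[200]=8
after ADD r5, r5, r4: r5=1+8=9
after ADD r3, r3, #4: r3=200+4=204
after ADD r6, r6, #1: r6=0+1=1
CMP r6, #5  (cmp 1,5)
BNE again: taken
After step 10: r3 = 204.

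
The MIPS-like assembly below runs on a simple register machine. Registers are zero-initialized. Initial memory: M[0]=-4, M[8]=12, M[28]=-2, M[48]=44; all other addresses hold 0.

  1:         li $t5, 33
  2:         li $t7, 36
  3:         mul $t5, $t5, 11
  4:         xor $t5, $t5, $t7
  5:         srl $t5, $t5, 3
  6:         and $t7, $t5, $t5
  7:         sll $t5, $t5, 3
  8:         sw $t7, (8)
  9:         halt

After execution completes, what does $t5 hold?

$t5=33
$t7=36
$t5=33*11=363
$t5=363^36=335
$t5=335>>3=41
$t7=41&41=41
$t5=41<<3=328
sw $t7, (8) → M[8]=41
halt.

328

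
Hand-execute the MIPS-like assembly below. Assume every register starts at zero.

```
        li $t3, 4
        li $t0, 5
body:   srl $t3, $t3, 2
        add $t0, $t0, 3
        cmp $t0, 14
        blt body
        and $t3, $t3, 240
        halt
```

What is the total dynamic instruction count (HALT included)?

16

li $t3, 4 → $t3=4
li $t0, 5 → $t0=5
srl $t3, $t3, 2 → $t3=4>>2=1
add $t0, $t0, 3 → $t0=5+3=8
cmp $t0, 14  (cmp 8,14)
blt body: taken
srl $t3, $t3, 2 → $t3=1>>2=0
add $t0, $t0, 3 → $t0=8+3=11
cmp $t0, 14  (cmp 11,14)
blt body: taken
srl $t3, $t3, 2 → $t3=0>>2=0
add $t0, $t0, 3 → $t0=11+3=14
cmp $t0, 14  (cmp 14,14)
blt body: not taken
and $t3, $t3, 240 → $t3=0&240=0
halt.
Total executed instructions: 16.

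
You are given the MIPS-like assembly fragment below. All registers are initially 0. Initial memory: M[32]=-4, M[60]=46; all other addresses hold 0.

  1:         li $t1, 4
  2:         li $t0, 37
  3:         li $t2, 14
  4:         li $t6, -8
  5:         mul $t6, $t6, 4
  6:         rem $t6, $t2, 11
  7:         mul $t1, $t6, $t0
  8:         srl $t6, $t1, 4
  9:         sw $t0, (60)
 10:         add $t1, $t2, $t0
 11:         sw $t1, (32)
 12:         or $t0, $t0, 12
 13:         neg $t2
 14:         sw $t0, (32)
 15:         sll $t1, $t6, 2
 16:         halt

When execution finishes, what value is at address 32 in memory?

45

after li $t1, 4: $t1=4
after li $t0, 37: $t0=37
after li $t2, 14: $t2=14
after li $t6, -8: $t6=-8
after mul $t6, $t6, 4: $t6=(-8)*4=-32
after rem $t6, $t2, 11: $t6=14%11=3
after mul $t1, $t6, $t0: $t1=3*37=111
after srl $t6, $t1, 4: $t6=111>>4=6
sw $t0, (60) → M[60]=37
after add $t1, $t2, $t0: $t1=14+37=51
sw $t1, (32) → M[32]=51
after or $t0, $t0, 12: $t0=37|12=45
after neg $t2: $t2=-(14)=-14
sw $t0, (32) → M[32]=45
after sll $t1, $t6, 2: $t1=6<<2=24
halt.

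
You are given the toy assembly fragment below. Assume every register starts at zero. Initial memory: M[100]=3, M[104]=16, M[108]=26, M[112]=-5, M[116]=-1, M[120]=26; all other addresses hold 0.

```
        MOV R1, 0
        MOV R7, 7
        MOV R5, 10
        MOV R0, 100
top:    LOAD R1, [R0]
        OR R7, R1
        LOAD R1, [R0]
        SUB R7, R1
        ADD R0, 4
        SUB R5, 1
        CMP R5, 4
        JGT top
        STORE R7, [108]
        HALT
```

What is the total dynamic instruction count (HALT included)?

R1=0
R7=7
R5=10
R0=100
R1=M[100]=3
R7=7|3=7
R1=M[100]=3
R7=7-3=4
R0=100+4=104
R5=10-1=9
CMP R5, 4  (cmp 9,4)
JGT top: taken
R1=M[104]=16
R7=4|16=20
R1=M[104]=16
R7=20-16=4
R0=104+4=108
R5=9-1=8
CMP R5, 4  (cmp 8,4)
JGT top: taken
R1=M[108]=26
R7=4|26=30
R1=M[108]=26
R7=30-26=4
R0=108+4=112
R5=8-1=7
CMP R5, 4  (cmp 7,4)
JGT top: taken
R1=M[112]=-5
R7=4|(-5)=-1
R1=M[112]=-5
R7=(-1)-(-5)=4
R0=112+4=116
R5=7-1=6
CMP R5, 4  (cmp 6,4)
JGT top: taken
R1=M[116]=-1
R7=4|(-1)=-1
R1=M[116]=-1
R7=(-1)-(-1)=0
R0=116+4=120
R5=6-1=5
CMP R5, 4  (cmp 5,4)
JGT top: taken
R1=M[120]=26
R7=0|26=26
R1=M[120]=26
R7=26-26=0
R0=120+4=124
R5=5-1=4
CMP R5, 4  (cmp 4,4)
JGT top: not taken
STORE R7, [108] → M[108]=0
halt.
Total executed instructions: 54.

54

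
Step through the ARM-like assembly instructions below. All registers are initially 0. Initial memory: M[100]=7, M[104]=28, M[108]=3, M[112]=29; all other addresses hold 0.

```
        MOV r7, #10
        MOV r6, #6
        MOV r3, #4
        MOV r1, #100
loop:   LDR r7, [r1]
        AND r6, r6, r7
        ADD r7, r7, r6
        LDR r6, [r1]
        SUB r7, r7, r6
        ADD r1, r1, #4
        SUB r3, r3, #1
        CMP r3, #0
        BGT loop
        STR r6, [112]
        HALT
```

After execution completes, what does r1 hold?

r7=10
r6=6
r3=4
r1=100
r7=M[100]=7
r6=6&7=6
r7=7+6=13
r6=M[100]=7
r7=13-7=6
r1=100+4=104
r3=4-1=3
CMP r3, #0  (cmp 3,0)
BGT loop: taken
r7=M[104]=28
r6=7&28=4
r7=28+4=32
r6=M[104]=28
r7=32-28=4
r1=104+4=108
r3=3-1=2
CMP r3, #0  (cmp 2,0)
BGT loop: taken
r7=M[108]=3
r6=28&3=0
r7=3+0=3
r6=M[108]=3
r7=3-3=0
r1=108+4=112
r3=2-1=1
CMP r3, #0  (cmp 1,0)
BGT loop: taken
r7=M[112]=29
r6=3&29=1
r7=29+1=30
r6=M[112]=29
r7=30-29=1
r1=112+4=116
r3=1-1=0
CMP r3, #0  (cmp 0,0)
BGT loop: not taken
STR r6, [112] → M[112]=29
halt.

116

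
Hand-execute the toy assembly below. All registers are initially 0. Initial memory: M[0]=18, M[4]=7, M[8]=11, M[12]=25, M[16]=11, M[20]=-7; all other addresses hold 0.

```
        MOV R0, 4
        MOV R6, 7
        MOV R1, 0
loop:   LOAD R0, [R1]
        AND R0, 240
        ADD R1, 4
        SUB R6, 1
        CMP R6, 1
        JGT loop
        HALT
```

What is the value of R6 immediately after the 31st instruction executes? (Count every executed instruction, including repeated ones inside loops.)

MOV R0, 4 → R0=4
MOV R6, 7 → R6=7
MOV R1, 0 → R1=0
LOAD R0, [R1] → R0=M[0]=18
AND R0, 240 → R0=18&240=16
ADD R1, 4 → R1=0+4=4
SUB R6, 1 → R6=7-1=6
CMP R6, 1  (cmp 6,1)
JGT loop: taken
LOAD R0, [R1] → R0=M[4]=7
AND R0, 240 → R0=7&240=0
ADD R1, 4 → R1=4+4=8
SUB R6, 1 → R6=6-1=5
CMP R6, 1  (cmp 5,1)
JGT loop: taken
LOAD R0, [R1] → R0=M[8]=11
AND R0, 240 → R0=11&240=0
ADD R1, 4 → R1=8+4=12
SUB R6, 1 → R6=5-1=4
CMP R6, 1  (cmp 4,1)
JGT loop: taken
LOAD R0, [R1] → R0=M[12]=25
AND R0, 240 → R0=25&240=16
ADD R1, 4 → R1=12+4=16
SUB R6, 1 → R6=4-1=3
CMP R6, 1  (cmp 3,1)
JGT loop: taken
LOAD R0, [R1] → R0=M[16]=11
AND R0, 240 → R0=11&240=0
ADD R1, 4 → R1=16+4=20
SUB R6, 1 → R6=3-1=2
After step 31: R6 = 2.

2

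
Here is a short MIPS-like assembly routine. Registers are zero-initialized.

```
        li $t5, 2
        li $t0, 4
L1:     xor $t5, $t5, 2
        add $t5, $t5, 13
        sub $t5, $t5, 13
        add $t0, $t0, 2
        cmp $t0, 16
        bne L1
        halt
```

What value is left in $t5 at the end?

$t5=2
$t0=4
$t5=2^2=0
$t5=0+13=13
$t5=13-13=0
$t0=4+2=6
cmp $t0, 16  (cmp 6,16)
bne L1: taken
$t5=0^2=2
$t5=2+13=15
$t5=15-13=2
$t0=6+2=8
cmp $t0, 16  (cmp 8,16)
bne L1: taken
$t5=2^2=0
$t5=0+13=13
$t5=13-13=0
$t0=8+2=10
cmp $t0, 16  (cmp 10,16)
bne L1: taken
$t5=0^2=2
$t5=2+13=15
$t5=15-13=2
$t0=10+2=12
cmp $t0, 16  (cmp 12,16)
bne L1: taken
$t5=2^2=0
$t5=0+13=13
$t5=13-13=0
$t0=12+2=14
cmp $t0, 16  (cmp 14,16)
bne L1: taken
$t5=0^2=2
$t5=2+13=15
$t5=15-13=2
$t0=14+2=16
cmp $t0, 16  (cmp 16,16)
bne L1: not taken
halt.

2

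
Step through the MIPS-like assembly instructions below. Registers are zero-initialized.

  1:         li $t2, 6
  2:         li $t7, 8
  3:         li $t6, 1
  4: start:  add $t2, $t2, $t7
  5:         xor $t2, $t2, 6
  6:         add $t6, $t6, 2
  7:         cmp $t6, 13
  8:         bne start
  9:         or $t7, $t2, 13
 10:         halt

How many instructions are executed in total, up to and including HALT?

35

after li $t2, 6: $t2=6
after li $t7, 8: $t7=8
after li $t6, 1: $t6=1
after add $t2, $t2, $t7: $t2=6+8=14
after xor $t2, $t2, 6: $t2=14^6=8
after add $t6, $t6, 2: $t6=1+2=3
cmp $t6, 13  (cmp 3,13)
bne start: taken
after add $t2, $t2, $t7: $t2=8+8=16
after xor $t2, $t2, 6: $t2=16^6=22
after add $t6, $t6, 2: $t6=3+2=5
cmp $t6, 13  (cmp 5,13)
bne start: taken
after add $t2, $t2, $t7: $t2=22+8=30
after xor $t2, $t2, 6: $t2=30^6=24
after add $t6, $t6, 2: $t6=5+2=7
cmp $t6, 13  (cmp 7,13)
bne start: taken
after add $t2, $t2, $t7: $t2=24+8=32
after xor $t2, $t2, 6: $t2=32^6=38
after add $t6, $t6, 2: $t6=7+2=9
cmp $t6, 13  (cmp 9,13)
bne start: taken
after add $t2, $t2, $t7: $t2=38+8=46
after xor $t2, $t2, 6: $t2=46^6=40
after add $t6, $t6, 2: $t6=9+2=11
cmp $t6, 13  (cmp 11,13)
bne start: taken
after add $t2, $t2, $t7: $t2=40+8=48
after xor $t2, $t2, 6: $t2=48^6=54
after add $t6, $t6, 2: $t6=11+2=13
cmp $t6, 13  (cmp 13,13)
bne start: not taken
after or $t7, $t2, 13: $t7=54|13=63
halt.
Total executed instructions: 35.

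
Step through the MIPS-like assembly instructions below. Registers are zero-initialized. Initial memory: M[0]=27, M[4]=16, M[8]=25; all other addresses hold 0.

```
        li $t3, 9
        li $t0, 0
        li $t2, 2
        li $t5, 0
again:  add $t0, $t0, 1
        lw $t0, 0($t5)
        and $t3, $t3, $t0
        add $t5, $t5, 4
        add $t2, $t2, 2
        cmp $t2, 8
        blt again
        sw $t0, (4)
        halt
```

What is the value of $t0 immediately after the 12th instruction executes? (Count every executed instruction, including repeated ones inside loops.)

after li $t3, 9: $t3=9
after li $t0, 0: $t0=0
after li $t2, 2: $t2=2
after li $t5, 0: $t5=0
after add $t0, $t0, 1: $t0=0+1=1
after lw $t0, 0($t5): $t0=M[0]=27
after and $t3, $t3, $t0: $t3=9&27=9
after add $t5, $t5, 4: $t5=0+4=4
after add $t2, $t2, 2: $t2=2+2=4
cmp $t2, 8  (cmp 4,8)
blt again: taken
after add $t0, $t0, 1: $t0=27+1=28
After step 12: $t0 = 28.

28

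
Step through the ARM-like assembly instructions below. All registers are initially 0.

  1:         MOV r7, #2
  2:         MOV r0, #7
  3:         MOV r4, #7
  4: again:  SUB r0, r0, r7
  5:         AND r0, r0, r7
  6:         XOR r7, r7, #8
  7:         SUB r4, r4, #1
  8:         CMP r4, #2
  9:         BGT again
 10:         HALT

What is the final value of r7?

r7=2
r0=7
r4=7
r0=7-2=5
r0=5&2=0
r7=2^8=10
r4=7-1=6
CMP r4, #2  (cmp 6,2)
BGT again: taken
r0=0-10=-10
r0=(-10)&10=2
r7=10^8=2
r4=6-1=5
CMP r4, #2  (cmp 5,2)
BGT again: taken
r0=2-2=0
r0=0&2=0
r7=2^8=10
r4=5-1=4
CMP r4, #2  (cmp 4,2)
BGT again: taken
r0=0-10=-10
r0=(-10)&10=2
r7=10^8=2
r4=4-1=3
CMP r4, #2  (cmp 3,2)
BGT again: taken
r0=2-2=0
r0=0&2=0
r7=2^8=10
r4=3-1=2
CMP r4, #2  (cmp 2,2)
BGT again: not taken
halt.

10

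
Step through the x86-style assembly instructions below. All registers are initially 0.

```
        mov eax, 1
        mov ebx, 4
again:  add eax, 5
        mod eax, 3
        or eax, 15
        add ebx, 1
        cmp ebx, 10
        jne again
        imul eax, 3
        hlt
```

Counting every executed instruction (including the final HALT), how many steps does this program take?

40

after mov eax, 1: eax=1
after mov ebx, 4: ebx=4
after add eax, 5: eax=1+5=6
after mod eax, 3: eax=6%3=0
after or eax, 15: eax=0|15=15
after add ebx, 1: ebx=4+1=5
cmp ebx, 10  (cmp 5,10)
jne again: taken
after add eax, 5: eax=15+5=20
after mod eax, 3: eax=20%3=2
after or eax, 15: eax=2|15=15
after add ebx, 1: ebx=5+1=6
cmp ebx, 10  (cmp 6,10)
jne again: taken
after add eax, 5: eax=15+5=20
after mod eax, 3: eax=20%3=2
after or eax, 15: eax=2|15=15
after add ebx, 1: ebx=6+1=7
cmp ebx, 10  (cmp 7,10)
jne again: taken
after add eax, 5: eax=15+5=20
after mod eax, 3: eax=20%3=2
after or eax, 15: eax=2|15=15
after add ebx, 1: ebx=7+1=8
cmp ebx, 10  (cmp 8,10)
jne again: taken
after add eax, 5: eax=15+5=20
after mod eax, 3: eax=20%3=2
after or eax, 15: eax=2|15=15
after add ebx, 1: ebx=8+1=9
cmp ebx, 10  (cmp 9,10)
jne again: taken
after add eax, 5: eax=15+5=20
after mod eax, 3: eax=20%3=2
after or eax, 15: eax=2|15=15
after add ebx, 1: ebx=9+1=10
cmp ebx, 10  (cmp 10,10)
jne again: not taken
after imul eax, 3: eax=15*3=45
halt.
Total executed instructions: 40.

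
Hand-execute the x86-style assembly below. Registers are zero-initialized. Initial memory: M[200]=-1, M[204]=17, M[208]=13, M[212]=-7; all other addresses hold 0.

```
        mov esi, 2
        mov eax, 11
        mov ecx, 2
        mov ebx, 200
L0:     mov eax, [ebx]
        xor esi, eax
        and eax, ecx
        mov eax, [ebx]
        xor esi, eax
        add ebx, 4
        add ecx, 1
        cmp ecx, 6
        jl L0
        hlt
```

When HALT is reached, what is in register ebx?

216

mov esi, 2 → esi=2
mov eax, 11 → eax=11
mov ecx, 2 → ecx=2
mov ebx, 200 → ebx=200
mov eax, [ebx] → eax=M[200]=-1
xor esi, eax → esi=2^(-1)=-3
and eax, ecx → eax=(-1)&2=2
mov eax, [ebx] → eax=M[200]=-1
xor esi, eax → esi=(-3)^(-1)=2
add ebx, 4 → ebx=200+4=204
add ecx, 1 → ecx=2+1=3
cmp ecx, 6  (cmp 3,6)
jl L0: taken
mov eax, [ebx] → eax=M[204]=17
xor esi, eax → esi=2^17=19
and eax, ecx → eax=17&3=1
mov eax, [ebx] → eax=M[204]=17
xor esi, eax → esi=19^17=2
add ebx, 4 → ebx=204+4=208
add ecx, 1 → ecx=3+1=4
cmp ecx, 6  (cmp 4,6)
jl L0: taken
mov eax, [ebx] → eax=M[208]=13
xor esi, eax → esi=2^13=15
and eax, ecx → eax=13&4=4
mov eax, [ebx] → eax=M[208]=13
xor esi, eax → esi=15^13=2
add ebx, 4 → ebx=208+4=212
add ecx, 1 → ecx=4+1=5
cmp ecx, 6  (cmp 5,6)
jl L0: taken
mov eax, [ebx] → eax=M[212]=-7
xor esi, eax → esi=2^(-7)=-5
and eax, ecx → eax=(-7)&5=1
mov eax, [ebx] → eax=M[212]=-7
xor esi, eax → esi=(-5)^(-7)=2
add ebx, 4 → ebx=212+4=216
add ecx, 1 → ecx=5+1=6
cmp ecx, 6  (cmp 6,6)
jl L0: not taken
halt.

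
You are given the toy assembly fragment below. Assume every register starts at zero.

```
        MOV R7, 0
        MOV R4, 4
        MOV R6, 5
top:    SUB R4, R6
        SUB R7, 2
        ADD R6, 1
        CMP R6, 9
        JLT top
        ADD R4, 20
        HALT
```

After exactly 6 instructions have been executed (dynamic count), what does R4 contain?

after MOV R7, 0: R7=0
after MOV R4, 4: R4=4
after MOV R6, 5: R6=5
after SUB R4, R6: R4=4-5=-1
after SUB R7, 2: R7=0-2=-2
after ADD R6, 1: R6=5+1=6
After step 6: R4 = -1.

-1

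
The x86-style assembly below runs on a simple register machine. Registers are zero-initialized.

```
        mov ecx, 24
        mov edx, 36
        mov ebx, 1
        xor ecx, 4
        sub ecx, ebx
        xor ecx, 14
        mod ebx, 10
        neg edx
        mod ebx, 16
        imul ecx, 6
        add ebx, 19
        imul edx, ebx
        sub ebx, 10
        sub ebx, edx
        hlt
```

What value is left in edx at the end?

ecx=24
edx=36
ebx=1
ecx=24^4=28
ecx=28-1=27
ecx=27^14=21
ebx=1%10=1
edx=-(36)=-36
ebx=1%16=1
ecx=21*6=126
ebx=1+19=20
edx=(-36)*20=-720
ebx=20-10=10
ebx=10-(-720)=730
halt.

-720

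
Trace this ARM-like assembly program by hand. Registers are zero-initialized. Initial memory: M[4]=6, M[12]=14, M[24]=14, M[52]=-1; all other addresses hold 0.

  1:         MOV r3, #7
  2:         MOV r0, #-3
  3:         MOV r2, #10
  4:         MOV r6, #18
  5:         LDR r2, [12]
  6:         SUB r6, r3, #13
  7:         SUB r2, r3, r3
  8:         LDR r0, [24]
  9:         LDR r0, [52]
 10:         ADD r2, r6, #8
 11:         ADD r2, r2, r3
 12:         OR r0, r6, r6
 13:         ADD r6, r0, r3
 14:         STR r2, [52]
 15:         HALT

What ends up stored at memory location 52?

9

MOV r3, #7 → r3=7
MOV r0, #-3 → r0=-3
MOV r2, #10 → r2=10
MOV r6, #18 → r6=18
LDR r2, [12] → r2=M[12]=14
SUB r6, r3, #13 → r6=7-13=-6
SUB r2, r3, r3 → r2=7-7=0
LDR r0, [24] → r0=M[24]=14
LDR r0, [52] → r0=M[52]=-1
ADD r2, r6, #8 → r2=(-6)+8=2
ADD r2, r2, r3 → r2=2+7=9
OR r0, r6, r6 → r0=(-6)|(-6)=-6
ADD r6, r0, r3 → r6=(-6)+7=1
STR r2, [52] → M[52]=9
halt.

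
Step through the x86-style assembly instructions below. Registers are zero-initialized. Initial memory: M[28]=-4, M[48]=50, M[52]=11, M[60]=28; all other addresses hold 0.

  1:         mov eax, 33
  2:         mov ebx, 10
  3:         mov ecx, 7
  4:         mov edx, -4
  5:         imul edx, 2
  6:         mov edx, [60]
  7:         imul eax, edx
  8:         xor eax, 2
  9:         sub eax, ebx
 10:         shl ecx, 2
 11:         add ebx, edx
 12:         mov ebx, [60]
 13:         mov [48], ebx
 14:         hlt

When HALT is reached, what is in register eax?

916

mov eax, 33 → eax=33
mov ebx, 10 → ebx=10
mov ecx, 7 → ecx=7
mov edx, -4 → edx=-4
imul edx, 2 → edx=(-4)*2=-8
mov edx, [60] → edx=M[60]=28
imul eax, edx → eax=33*28=924
xor eax, 2 → eax=924^2=926
sub eax, ebx → eax=926-10=916
shl ecx, 2 → ecx=7<<2=28
add ebx, edx → ebx=10+28=38
mov ebx, [60] → ebx=M[60]=28
mov [48], ebx → M[48]=28
halt.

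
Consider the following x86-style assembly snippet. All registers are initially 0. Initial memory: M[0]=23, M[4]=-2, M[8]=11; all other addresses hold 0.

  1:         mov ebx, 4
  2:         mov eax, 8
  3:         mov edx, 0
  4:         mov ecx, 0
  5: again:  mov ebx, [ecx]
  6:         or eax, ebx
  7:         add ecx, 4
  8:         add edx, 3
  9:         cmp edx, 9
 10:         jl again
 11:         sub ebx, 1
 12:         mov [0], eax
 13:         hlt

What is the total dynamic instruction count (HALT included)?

ebx=4
eax=8
edx=0
ecx=0
ebx=M[0]=23
eax=8|23=31
ecx=0+4=4
edx=0+3=3
cmp edx, 9  (cmp 3,9)
jl again: taken
ebx=M[4]=-2
eax=31|(-2)=-1
ecx=4+4=8
edx=3+3=6
cmp edx, 9  (cmp 6,9)
jl again: taken
ebx=M[8]=11
eax=(-1)|11=-1
ecx=8+4=12
edx=6+3=9
cmp edx, 9  (cmp 9,9)
jl again: not taken
ebx=11-1=10
mov [0], eax → M[0]=-1
halt.
Total executed instructions: 25.

25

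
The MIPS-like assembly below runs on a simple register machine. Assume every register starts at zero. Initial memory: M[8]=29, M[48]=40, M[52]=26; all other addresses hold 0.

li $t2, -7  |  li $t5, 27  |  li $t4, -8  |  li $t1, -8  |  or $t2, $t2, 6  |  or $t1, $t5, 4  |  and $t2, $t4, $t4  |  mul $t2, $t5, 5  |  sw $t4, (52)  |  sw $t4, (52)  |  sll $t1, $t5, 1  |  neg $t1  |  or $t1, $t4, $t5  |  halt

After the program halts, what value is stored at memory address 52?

-8

after li $t2, -7: $t2=-7
after li $t5, 27: $t5=27
after li $t4, -8: $t4=-8
after li $t1, -8: $t1=-8
after or $t2, $t2, 6: $t2=(-7)|6=-1
after or $t1, $t5, 4: $t1=27|4=31
after and $t2, $t4, $t4: $t2=(-8)&(-8)=-8
after mul $t2, $t5, 5: $t2=27*5=135
sw $t4, (52) → M[52]=-8
sw $t4, (52) → M[52]=-8
after sll $t1, $t5, 1: $t1=27<<1=54
after neg $t1: $t1=-(54)=-54
after or $t1, $t4, $t5: $t1=(-8)|27=-5
halt.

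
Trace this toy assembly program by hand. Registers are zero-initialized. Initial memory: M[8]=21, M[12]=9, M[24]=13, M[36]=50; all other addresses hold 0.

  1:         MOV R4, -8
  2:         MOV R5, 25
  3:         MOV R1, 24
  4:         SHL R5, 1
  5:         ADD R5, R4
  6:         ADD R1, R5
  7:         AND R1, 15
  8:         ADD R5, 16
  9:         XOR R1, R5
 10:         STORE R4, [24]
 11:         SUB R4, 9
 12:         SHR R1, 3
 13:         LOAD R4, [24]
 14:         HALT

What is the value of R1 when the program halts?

MOV R4, -8 → R4=-8
MOV R5, 25 → R5=25
MOV R1, 24 → R1=24
SHL R5, 1 → R5=25<<1=50
ADD R5, R4 → R5=50+(-8)=42
ADD R1, R5 → R1=24+42=66
AND R1, 15 → R1=66&15=2
ADD R5, 16 → R5=42+16=58
XOR R1, R5 → R1=2^58=56
STORE R4, [24] → M[24]=-8
SUB R4, 9 → R4=(-8)-9=-17
SHR R1, 3 → R1=56>>3=7
LOAD R4, [24] → R4=M[24]=-8
halt.

7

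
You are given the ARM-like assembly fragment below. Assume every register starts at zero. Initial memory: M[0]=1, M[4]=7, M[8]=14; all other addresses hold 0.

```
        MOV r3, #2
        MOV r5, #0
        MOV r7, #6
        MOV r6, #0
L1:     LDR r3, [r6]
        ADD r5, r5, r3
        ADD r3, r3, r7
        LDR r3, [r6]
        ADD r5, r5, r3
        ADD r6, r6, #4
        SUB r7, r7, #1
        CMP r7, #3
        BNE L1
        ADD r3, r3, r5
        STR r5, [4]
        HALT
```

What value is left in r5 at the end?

MOV r3, #2 → r3=2
MOV r5, #0 → r5=0
MOV r7, #6 → r7=6
MOV r6, #0 → r6=0
LDR r3, [r6] → r3=M[0]=1
ADD r5, r5, r3 → r5=0+1=1
ADD r3, r3, r7 → r3=1+6=7
LDR r3, [r6] → r3=M[0]=1
ADD r5, r5, r3 → r5=1+1=2
ADD r6, r6, #4 → r6=0+4=4
SUB r7, r7, #1 → r7=6-1=5
CMP r7, #3  (cmp 5,3)
BNE L1: taken
LDR r3, [r6] → r3=M[4]=7
ADD r5, r5, r3 → r5=2+7=9
ADD r3, r3, r7 → r3=7+5=12
LDR r3, [r6] → r3=M[4]=7
ADD r5, r5, r3 → r5=9+7=16
ADD r6, r6, #4 → r6=4+4=8
SUB r7, r7, #1 → r7=5-1=4
CMP r7, #3  (cmp 4,3)
BNE L1: taken
LDR r3, [r6] → r3=M[8]=14
ADD r5, r5, r3 → r5=16+14=30
ADD r3, r3, r7 → r3=14+4=18
LDR r3, [r6] → r3=M[8]=14
ADD r5, r5, r3 → r5=30+14=44
ADD r6, r6, #4 → r6=8+4=12
SUB r7, r7, #1 → r7=4-1=3
CMP r7, #3  (cmp 3,3)
BNE L1: not taken
ADD r3, r3, r5 → r3=14+44=58
STR r5, [4] → M[4]=44
halt.

44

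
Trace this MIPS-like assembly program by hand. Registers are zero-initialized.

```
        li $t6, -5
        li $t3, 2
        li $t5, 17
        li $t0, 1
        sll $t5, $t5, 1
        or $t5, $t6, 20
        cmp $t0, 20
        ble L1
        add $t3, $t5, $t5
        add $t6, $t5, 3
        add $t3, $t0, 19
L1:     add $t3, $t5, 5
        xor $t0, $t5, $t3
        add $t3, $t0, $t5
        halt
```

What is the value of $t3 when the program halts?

-6

after li $t6, -5: $t6=-5
after li $t3, 2: $t3=2
after li $t5, 17: $t5=17
after li $t0, 1: $t0=1
after sll $t5, $t5, 1: $t5=17<<1=34
after or $t5, $t6, 20: $t5=(-5)|20=-1
cmp $t0, 20  (cmp 1,20)
ble L1: taken
after add $t3, $t5, 5: $t3=(-1)+5=4
after xor $t0, $t5, $t3: $t0=(-1)^4=-5
after add $t3, $t0, $t5: $t3=(-5)+(-1)=-6
halt.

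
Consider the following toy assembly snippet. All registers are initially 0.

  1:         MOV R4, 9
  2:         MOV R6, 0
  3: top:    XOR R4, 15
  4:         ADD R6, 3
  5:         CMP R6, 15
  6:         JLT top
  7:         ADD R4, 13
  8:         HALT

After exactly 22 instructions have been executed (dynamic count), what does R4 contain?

R4=9
R6=0
R4=9^15=6
R6=0+3=3
CMP R6, 15  (cmp 3,15)
JLT top: taken
R4=6^15=9
R6=3+3=6
CMP R6, 15  (cmp 6,15)
JLT top: taken
R4=9^15=6
R6=6+3=9
CMP R6, 15  (cmp 9,15)
JLT top: taken
R4=6^15=9
R6=9+3=12
CMP R6, 15  (cmp 12,15)
JLT top: taken
R4=9^15=6
R6=12+3=15
CMP R6, 15  (cmp 15,15)
JLT top: not taken
After step 22: R4 = 6.

6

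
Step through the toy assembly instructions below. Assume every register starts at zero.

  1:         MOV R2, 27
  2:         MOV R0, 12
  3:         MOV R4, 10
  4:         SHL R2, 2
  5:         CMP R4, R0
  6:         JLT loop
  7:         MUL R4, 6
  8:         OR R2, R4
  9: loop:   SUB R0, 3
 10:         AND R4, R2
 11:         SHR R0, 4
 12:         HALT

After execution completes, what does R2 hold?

R2=27
R0=12
R4=10
R2=27<<2=108
CMP R4, R0  (cmp 10,12)
JLT loop: taken
R0=12-3=9
R4=10&108=8
R0=9>>4=0
halt.

108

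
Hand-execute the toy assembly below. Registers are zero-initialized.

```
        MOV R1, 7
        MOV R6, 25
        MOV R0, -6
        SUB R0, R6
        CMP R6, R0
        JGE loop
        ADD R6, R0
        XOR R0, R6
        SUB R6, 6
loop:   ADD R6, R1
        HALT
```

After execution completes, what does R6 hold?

32

R1=7
R6=25
R0=-6
R0=(-6)-25=-31
CMP R6, R0  (cmp 25,-31)
JGE loop: taken
R6=25+7=32
halt.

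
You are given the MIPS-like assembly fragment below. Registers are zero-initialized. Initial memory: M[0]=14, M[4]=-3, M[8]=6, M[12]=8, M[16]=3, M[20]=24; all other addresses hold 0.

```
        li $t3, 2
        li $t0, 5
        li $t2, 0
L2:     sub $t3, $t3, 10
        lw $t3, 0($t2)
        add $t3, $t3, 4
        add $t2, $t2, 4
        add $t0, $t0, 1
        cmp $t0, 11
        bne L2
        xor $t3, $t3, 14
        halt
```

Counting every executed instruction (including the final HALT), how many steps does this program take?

47

after li $t3, 2: $t3=2
after li $t0, 5: $t0=5
after li $t2, 0: $t2=0
after sub $t3, $t3, 10: $t3=2-10=-8
after lw $t3, 0($t2): $t3=M[0]=14
after add $t3, $t3, 4: $t3=14+4=18
after add $t2, $t2, 4: $t2=0+4=4
after add $t0, $t0, 1: $t0=5+1=6
cmp $t0, 11  (cmp 6,11)
bne L2: taken
after sub $t3, $t3, 10: $t3=18-10=8
after lw $t3, 0($t2): $t3=M[4]=-3
after add $t3, $t3, 4: $t3=(-3)+4=1
after add $t2, $t2, 4: $t2=4+4=8
after add $t0, $t0, 1: $t0=6+1=7
cmp $t0, 11  (cmp 7,11)
bne L2: taken
after sub $t3, $t3, 10: $t3=1-10=-9
after lw $t3, 0($t2): $t3=M[8]=6
after add $t3, $t3, 4: $t3=6+4=10
after add $t2, $t2, 4: $t2=8+4=12
after add $t0, $t0, 1: $t0=7+1=8
cmp $t0, 11  (cmp 8,11)
bne L2: taken
after sub $t3, $t3, 10: $t3=10-10=0
after lw $t3, 0($t2): $t3=M[12]=8
after add $t3, $t3, 4: $t3=8+4=12
after add $t2, $t2, 4: $t2=12+4=16
after add $t0, $t0, 1: $t0=8+1=9
cmp $t0, 11  (cmp 9,11)
bne L2: taken
after sub $t3, $t3, 10: $t3=12-10=2
after lw $t3, 0($t2): $t3=M[16]=3
after add $t3, $t3, 4: $t3=3+4=7
after add $t2, $t2, 4: $t2=16+4=20
after add $t0, $t0, 1: $t0=9+1=10
cmp $t0, 11  (cmp 10,11)
bne L2: taken
after sub $t3, $t3, 10: $t3=7-10=-3
after lw $t3, 0($t2): $t3=M[20]=24
after add $t3, $t3, 4: $t3=24+4=28
after add $t2, $t2, 4: $t2=20+4=24
after add $t0, $t0, 1: $t0=10+1=11
cmp $t0, 11  (cmp 11,11)
bne L2: not taken
after xor $t3, $t3, 14: $t3=28^14=18
halt.
Total executed instructions: 47.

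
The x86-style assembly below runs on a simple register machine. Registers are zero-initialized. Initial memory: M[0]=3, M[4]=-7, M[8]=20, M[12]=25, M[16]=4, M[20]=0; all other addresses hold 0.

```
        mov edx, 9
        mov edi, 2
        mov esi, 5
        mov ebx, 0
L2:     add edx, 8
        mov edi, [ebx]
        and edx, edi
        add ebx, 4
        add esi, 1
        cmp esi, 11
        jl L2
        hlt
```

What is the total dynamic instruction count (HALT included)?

47

mov edx, 9 → edx=9
mov edi, 2 → edi=2
mov esi, 5 → esi=5
mov ebx, 0 → ebx=0
add edx, 8 → edx=9+8=17
mov edi, [ebx] → edi=M[0]=3
and edx, edi → edx=17&3=1
add ebx, 4 → ebx=0+4=4
add esi, 1 → esi=5+1=6
cmp esi, 11  (cmp 6,11)
jl L2: taken
add edx, 8 → edx=1+8=9
mov edi, [ebx] → edi=M[4]=-7
and edx, edi → edx=9&(-7)=9
add ebx, 4 → ebx=4+4=8
add esi, 1 → esi=6+1=7
cmp esi, 11  (cmp 7,11)
jl L2: taken
add edx, 8 → edx=9+8=17
mov edi, [ebx] → edi=M[8]=20
and edx, edi → edx=17&20=16
add ebx, 4 → ebx=8+4=12
add esi, 1 → esi=7+1=8
cmp esi, 11  (cmp 8,11)
jl L2: taken
add edx, 8 → edx=16+8=24
mov edi, [ebx] → edi=M[12]=25
and edx, edi → edx=24&25=24
add ebx, 4 → ebx=12+4=16
add esi, 1 → esi=8+1=9
cmp esi, 11  (cmp 9,11)
jl L2: taken
add edx, 8 → edx=24+8=32
mov edi, [ebx] → edi=M[16]=4
and edx, edi → edx=32&4=0
add ebx, 4 → ebx=16+4=20
add esi, 1 → esi=9+1=10
cmp esi, 11  (cmp 10,11)
jl L2: taken
add edx, 8 → edx=0+8=8
mov edi, [ebx] → edi=M[20]=0
and edx, edi → edx=8&0=0
add ebx, 4 → ebx=20+4=24
add esi, 1 → esi=10+1=11
cmp esi, 11  (cmp 11,11)
jl L2: not taken
halt.
Total executed instructions: 47.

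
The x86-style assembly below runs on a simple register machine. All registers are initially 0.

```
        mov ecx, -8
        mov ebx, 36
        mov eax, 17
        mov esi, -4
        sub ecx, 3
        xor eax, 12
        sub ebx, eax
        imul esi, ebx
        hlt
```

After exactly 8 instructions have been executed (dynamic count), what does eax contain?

29

mov ecx, -8 → ecx=-8
mov ebx, 36 → ebx=36
mov eax, 17 → eax=17
mov esi, -4 → esi=-4
sub ecx, 3 → ecx=(-8)-3=-11
xor eax, 12 → eax=17^12=29
sub ebx, eax → ebx=36-29=7
imul esi, ebx → esi=(-4)*7=-28
After step 8: eax = 29.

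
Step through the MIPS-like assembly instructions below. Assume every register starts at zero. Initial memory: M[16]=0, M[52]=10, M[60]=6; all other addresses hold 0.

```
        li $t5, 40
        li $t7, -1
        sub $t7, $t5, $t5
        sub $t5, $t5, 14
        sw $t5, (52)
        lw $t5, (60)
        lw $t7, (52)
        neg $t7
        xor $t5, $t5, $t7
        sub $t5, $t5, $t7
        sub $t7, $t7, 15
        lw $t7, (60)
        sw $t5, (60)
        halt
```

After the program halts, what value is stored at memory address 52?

$t5=40
$t7=-1
$t7=40-40=0
$t5=40-14=26
sw $t5, (52) → M[52]=26
$t5=M[60]=6
$t7=M[52]=26
$t7=-(26)=-26
$t5=6^(-26)=-32
$t5=(-32)-(-26)=-6
$t7=(-26)-15=-41
$t7=M[60]=6
sw $t5, (60) → M[60]=-6
halt.

26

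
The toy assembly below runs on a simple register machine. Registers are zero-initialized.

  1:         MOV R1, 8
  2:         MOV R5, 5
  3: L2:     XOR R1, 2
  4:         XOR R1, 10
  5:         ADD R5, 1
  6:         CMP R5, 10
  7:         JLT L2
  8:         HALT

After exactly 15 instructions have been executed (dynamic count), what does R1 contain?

0

after MOV R1, 8: R1=8
after MOV R5, 5: R5=5
after XOR R1, 2: R1=8^2=10
after XOR R1, 10: R1=10^10=0
after ADD R5, 1: R5=5+1=6
CMP R5, 10  (cmp 6,10)
JLT L2: taken
after XOR R1, 2: R1=0^2=2
after XOR R1, 10: R1=2^10=8
after ADD R5, 1: R5=6+1=7
CMP R5, 10  (cmp 7,10)
JLT L2: taken
after XOR R1, 2: R1=8^2=10
after XOR R1, 10: R1=10^10=0
after ADD R5, 1: R5=7+1=8
After step 15: R1 = 0.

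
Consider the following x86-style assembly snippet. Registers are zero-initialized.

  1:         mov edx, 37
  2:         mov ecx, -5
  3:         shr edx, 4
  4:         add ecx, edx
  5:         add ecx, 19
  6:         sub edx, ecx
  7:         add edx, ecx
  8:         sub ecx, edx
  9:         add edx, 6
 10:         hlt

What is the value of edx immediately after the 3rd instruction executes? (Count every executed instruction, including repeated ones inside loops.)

edx=37
ecx=-5
edx=37>>4=2
After step 3: edx = 2.

2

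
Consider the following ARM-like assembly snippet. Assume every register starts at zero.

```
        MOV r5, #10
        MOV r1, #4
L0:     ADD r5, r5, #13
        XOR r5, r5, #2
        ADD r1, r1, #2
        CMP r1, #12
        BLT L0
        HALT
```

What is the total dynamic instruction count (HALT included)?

r5=10
r1=4
r5=10+13=23
r5=23^2=21
r1=4+2=6
CMP r1, #12  (cmp 6,12)
BLT L0: taken
r5=21+13=34
r5=34^2=32
r1=6+2=8
CMP r1, #12  (cmp 8,12)
BLT L0: taken
r5=32+13=45
r5=45^2=47
r1=8+2=10
CMP r1, #12  (cmp 10,12)
BLT L0: taken
r5=47+13=60
r5=60^2=62
r1=10+2=12
CMP r1, #12  (cmp 12,12)
BLT L0: not taken
halt.
Total executed instructions: 23.

23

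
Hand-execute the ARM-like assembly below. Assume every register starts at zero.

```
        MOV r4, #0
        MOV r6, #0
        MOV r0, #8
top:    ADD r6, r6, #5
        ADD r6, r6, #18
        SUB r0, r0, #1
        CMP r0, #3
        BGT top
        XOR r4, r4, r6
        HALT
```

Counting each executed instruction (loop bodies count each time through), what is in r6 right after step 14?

51

r4=0
r6=0
r0=8
r6=0+5=5
r6=5+18=23
r0=8-1=7
CMP r0, #3  (cmp 7,3)
BGT top: taken
r6=23+5=28
r6=28+18=46
r0=7-1=6
CMP r0, #3  (cmp 6,3)
BGT top: taken
r6=46+5=51
After step 14: r6 = 51.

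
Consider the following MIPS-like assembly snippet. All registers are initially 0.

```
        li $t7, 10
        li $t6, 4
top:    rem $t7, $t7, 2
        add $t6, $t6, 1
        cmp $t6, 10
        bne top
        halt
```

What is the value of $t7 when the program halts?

0

li $t7, 10 → $t7=10
li $t6, 4 → $t6=4
rem $t7, $t7, 2 → $t7=10%2=0
add $t6, $t6, 1 → $t6=4+1=5
cmp $t6, 10  (cmp 5,10)
bne top: taken
rem $t7, $t7, 2 → $t7=0%2=0
add $t6, $t6, 1 → $t6=5+1=6
cmp $t6, 10  (cmp 6,10)
bne top: taken
rem $t7, $t7, 2 → $t7=0%2=0
add $t6, $t6, 1 → $t6=6+1=7
cmp $t6, 10  (cmp 7,10)
bne top: taken
rem $t7, $t7, 2 → $t7=0%2=0
add $t6, $t6, 1 → $t6=7+1=8
cmp $t6, 10  (cmp 8,10)
bne top: taken
rem $t7, $t7, 2 → $t7=0%2=0
add $t6, $t6, 1 → $t6=8+1=9
cmp $t6, 10  (cmp 9,10)
bne top: taken
rem $t7, $t7, 2 → $t7=0%2=0
add $t6, $t6, 1 → $t6=9+1=10
cmp $t6, 10  (cmp 10,10)
bne top: not taken
halt.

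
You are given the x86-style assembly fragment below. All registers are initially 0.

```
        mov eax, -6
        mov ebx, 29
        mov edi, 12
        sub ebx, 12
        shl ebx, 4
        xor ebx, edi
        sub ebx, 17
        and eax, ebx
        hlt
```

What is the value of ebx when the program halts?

eax=-6
ebx=29
edi=12
ebx=29-12=17
ebx=17<<4=272
ebx=272^12=284
ebx=284-17=267
eax=(-6)&267=266
halt.

267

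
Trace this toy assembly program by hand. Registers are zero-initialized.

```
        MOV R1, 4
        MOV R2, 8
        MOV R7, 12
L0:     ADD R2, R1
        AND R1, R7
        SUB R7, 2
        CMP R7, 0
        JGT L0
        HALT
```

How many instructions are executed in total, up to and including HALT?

MOV R1, 4 → R1=4
MOV R2, 8 → R2=8
MOV R7, 12 → R7=12
ADD R2, R1 → R2=8+4=12
AND R1, R7 → R1=4&12=4
SUB R7, 2 → R7=12-2=10
CMP R7, 0  (cmp 10,0)
JGT L0: taken
ADD R2, R1 → R2=12+4=16
AND R1, R7 → R1=4&10=0
SUB R7, 2 → R7=10-2=8
CMP R7, 0  (cmp 8,0)
JGT L0: taken
ADD R2, R1 → R2=16+0=16
AND R1, R7 → R1=0&8=0
SUB R7, 2 → R7=8-2=6
CMP R7, 0  (cmp 6,0)
JGT L0: taken
ADD R2, R1 → R2=16+0=16
AND R1, R7 → R1=0&6=0
SUB R7, 2 → R7=6-2=4
CMP R7, 0  (cmp 4,0)
JGT L0: taken
ADD R2, R1 → R2=16+0=16
AND R1, R7 → R1=0&4=0
SUB R7, 2 → R7=4-2=2
CMP R7, 0  (cmp 2,0)
JGT L0: taken
ADD R2, R1 → R2=16+0=16
AND R1, R7 → R1=0&2=0
SUB R7, 2 → R7=2-2=0
CMP R7, 0  (cmp 0,0)
JGT L0: not taken
halt.
Total executed instructions: 34.

34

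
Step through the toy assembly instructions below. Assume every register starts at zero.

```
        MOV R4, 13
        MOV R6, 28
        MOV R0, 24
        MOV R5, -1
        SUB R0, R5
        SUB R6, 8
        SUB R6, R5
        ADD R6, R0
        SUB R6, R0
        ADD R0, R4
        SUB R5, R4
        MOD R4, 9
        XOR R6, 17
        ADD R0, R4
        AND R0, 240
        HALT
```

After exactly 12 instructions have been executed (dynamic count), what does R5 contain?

-14

R4=13
R6=28
R0=24
R5=-1
R0=24-(-1)=25
R6=28-8=20
R6=20-(-1)=21
R6=21+25=46
R6=46-25=21
R0=25+13=38
R5=(-1)-13=-14
R4=13%9=4
After step 12: R5 = -14.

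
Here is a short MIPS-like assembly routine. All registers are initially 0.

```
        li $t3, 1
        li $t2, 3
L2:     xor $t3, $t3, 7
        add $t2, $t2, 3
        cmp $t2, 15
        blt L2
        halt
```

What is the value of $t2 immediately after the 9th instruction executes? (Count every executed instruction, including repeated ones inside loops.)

9

after li $t3, 1: $t3=1
after li $t2, 3: $t2=3
after xor $t3, $t3, 7: $t3=1^7=6
after add $t2, $t2, 3: $t2=3+3=6
cmp $t2, 15  (cmp 6,15)
blt L2: taken
after xor $t3, $t3, 7: $t3=6^7=1
after add $t2, $t2, 3: $t2=6+3=9
cmp $t2, 15  (cmp 9,15)
After step 9: $t2 = 9.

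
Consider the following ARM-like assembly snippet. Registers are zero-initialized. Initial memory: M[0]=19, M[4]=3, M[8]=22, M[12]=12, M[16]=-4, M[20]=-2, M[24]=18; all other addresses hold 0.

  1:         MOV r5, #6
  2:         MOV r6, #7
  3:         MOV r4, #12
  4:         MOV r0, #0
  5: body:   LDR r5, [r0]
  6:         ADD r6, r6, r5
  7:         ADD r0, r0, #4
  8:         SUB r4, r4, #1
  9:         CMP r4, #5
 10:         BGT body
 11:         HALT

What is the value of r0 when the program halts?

r5=6
r6=7
r4=12
r0=0
r5=M[0]=19
r6=7+19=26
r0=0+4=4
r4=12-1=11
CMP r4, #5  (cmp 11,5)
BGT body: taken
r5=M[4]=3
r6=26+3=29
r0=4+4=8
r4=11-1=10
CMP r4, #5  (cmp 10,5)
BGT body: taken
r5=M[8]=22
r6=29+22=51
r0=8+4=12
r4=10-1=9
CMP r4, #5  (cmp 9,5)
BGT body: taken
r5=M[12]=12
r6=51+12=63
r0=12+4=16
r4=9-1=8
CMP r4, #5  (cmp 8,5)
BGT body: taken
r5=M[16]=-4
r6=63+(-4)=59
r0=16+4=20
r4=8-1=7
CMP r4, #5  (cmp 7,5)
BGT body: taken
r5=M[20]=-2
r6=59+(-2)=57
r0=20+4=24
r4=7-1=6
CMP r4, #5  (cmp 6,5)
BGT body: taken
r5=M[24]=18
r6=57+18=75
r0=24+4=28
r4=6-1=5
CMP r4, #5  (cmp 5,5)
BGT body: not taken
halt.

28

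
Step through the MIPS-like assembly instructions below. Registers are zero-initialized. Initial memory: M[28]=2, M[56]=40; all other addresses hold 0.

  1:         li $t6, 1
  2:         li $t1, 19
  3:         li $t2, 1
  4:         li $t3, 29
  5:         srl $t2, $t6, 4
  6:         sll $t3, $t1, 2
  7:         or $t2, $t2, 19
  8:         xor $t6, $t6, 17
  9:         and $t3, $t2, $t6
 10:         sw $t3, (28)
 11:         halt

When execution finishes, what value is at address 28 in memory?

16

$t6=1
$t1=19
$t2=1
$t3=29
$t2=1>>4=0
$t3=19<<2=76
$t2=0|19=19
$t6=1^17=16
$t3=19&16=16
sw $t3, (28) → M[28]=16
halt.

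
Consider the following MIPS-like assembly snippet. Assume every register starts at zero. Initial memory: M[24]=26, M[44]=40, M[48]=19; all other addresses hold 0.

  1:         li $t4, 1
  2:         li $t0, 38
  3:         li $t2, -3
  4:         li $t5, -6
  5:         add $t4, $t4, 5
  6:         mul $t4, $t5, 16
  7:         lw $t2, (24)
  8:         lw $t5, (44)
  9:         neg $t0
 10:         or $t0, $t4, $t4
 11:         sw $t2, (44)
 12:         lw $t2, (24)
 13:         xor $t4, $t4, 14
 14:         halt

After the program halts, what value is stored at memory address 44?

after li $t4, 1: $t4=1
after li $t0, 38: $t0=38
after li $t2, -3: $t2=-3
after li $t5, -6: $t5=-6
after add $t4, $t4, 5: $t4=1+5=6
after mul $t4, $t5, 16: $t4=(-6)*16=-96
after lw $t2, (24): $t2=M[24]=26
after lw $t5, (44): $t5=M[44]=40
after neg $t0: $t0=-(38)=-38
after or $t0, $t4, $t4: $t0=(-96)|(-96)=-96
sw $t2, (44) → M[44]=26
after lw $t2, (24): $t2=M[24]=26
after xor $t4, $t4, 14: $t4=(-96)^14=-82
halt.

26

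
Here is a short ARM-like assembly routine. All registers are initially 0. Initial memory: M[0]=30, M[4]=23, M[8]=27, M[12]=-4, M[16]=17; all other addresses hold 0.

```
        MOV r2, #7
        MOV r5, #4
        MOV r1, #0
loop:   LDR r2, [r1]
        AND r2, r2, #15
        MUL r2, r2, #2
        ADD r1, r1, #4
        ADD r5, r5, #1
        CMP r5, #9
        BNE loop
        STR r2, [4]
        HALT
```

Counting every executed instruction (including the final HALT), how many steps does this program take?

40

after MOV r2, #7: r2=7
after MOV r5, #4: r5=4
after MOV r1, #0: r1=0
after LDR r2, [r1]: r2=M[0]=30
after AND r2, r2, #15: r2=30&15=14
after MUL r2, r2, #2: r2=14*2=28
after ADD r1, r1, #4: r1=0+4=4
after ADD r5, r5, #1: r5=4+1=5
CMP r5, #9  (cmp 5,9)
BNE loop: taken
after LDR r2, [r1]: r2=M[4]=23
after AND r2, r2, #15: r2=23&15=7
after MUL r2, r2, #2: r2=7*2=14
after ADD r1, r1, #4: r1=4+4=8
after ADD r5, r5, #1: r5=5+1=6
CMP r5, #9  (cmp 6,9)
BNE loop: taken
after LDR r2, [r1]: r2=M[8]=27
after AND r2, r2, #15: r2=27&15=11
after MUL r2, r2, #2: r2=11*2=22
after ADD r1, r1, #4: r1=8+4=12
after ADD r5, r5, #1: r5=6+1=7
CMP r5, #9  (cmp 7,9)
BNE loop: taken
after LDR r2, [r1]: r2=M[12]=-4
after AND r2, r2, #15: r2=(-4)&15=12
after MUL r2, r2, #2: r2=12*2=24
after ADD r1, r1, #4: r1=12+4=16
after ADD r5, r5, #1: r5=7+1=8
CMP r5, #9  (cmp 8,9)
BNE loop: taken
after LDR r2, [r1]: r2=M[16]=17
after AND r2, r2, #15: r2=17&15=1
after MUL r2, r2, #2: r2=1*2=2
after ADD r1, r1, #4: r1=16+4=20
after ADD r5, r5, #1: r5=8+1=9
CMP r5, #9  (cmp 9,9)
BNE loop: not taken
STR r2, [4] → M[4]=2
halt.
Total executed instructions: 40.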